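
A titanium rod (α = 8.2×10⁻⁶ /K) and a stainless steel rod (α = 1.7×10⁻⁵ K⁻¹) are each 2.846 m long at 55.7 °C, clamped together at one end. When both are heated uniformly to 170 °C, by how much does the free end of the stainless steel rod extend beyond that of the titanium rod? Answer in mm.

2.86 mm

ΔT = 114.3 K
titanium: ΔL = 8.2×10⁻⁶ × 2.846 m × 114.3 = 2.6674×10⁻³ m = 2.6674 mm
stainless steel: ΔL = 1.7×10⁻⁵ × 2.846 m × 114.3 = 5.5301×10⁻³ m = 5.5301 mm
difference = 5.5301 − 2.6674 = 2.8627 mm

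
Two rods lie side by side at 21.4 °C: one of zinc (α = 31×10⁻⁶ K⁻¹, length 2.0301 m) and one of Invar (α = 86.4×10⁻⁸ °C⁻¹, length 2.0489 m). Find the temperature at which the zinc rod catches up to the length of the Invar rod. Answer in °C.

T = 328.8 °C

L₁(1 + α₁ΔT) = L₂(1 + α₂ΔT) ⇒ ΔT = (L₂ − L₁)/(α₁L₁ − α₂L₂)
L₂ − L₁ = 2.0489 − 2.0301 = 1.88×10⁻² m
α₁L₁ − α₂L₂ = 31×10⁻⁶×2.0301 − 86.4×10⁻⁸×2.0489 = 6.11628504×10⁻⁵ m/K
ΔT = 1.88×10⁻² / 6.11628504×10⁻⁵ = 307.376 K
T = 21.4 + 307.376 = 328.776 °C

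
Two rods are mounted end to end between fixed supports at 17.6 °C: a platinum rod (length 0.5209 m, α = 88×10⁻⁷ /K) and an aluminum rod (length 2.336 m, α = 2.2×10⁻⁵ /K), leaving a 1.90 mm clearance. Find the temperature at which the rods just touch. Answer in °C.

T = 51.5 °C

α₁L₁ = 4.58392×10⁻⁶ m/K, α₂L₂ = 5.1392×10⁻⁵ m/K → total 5.597592×10⁻⁵ m/K
ΔT = g/(α₁L₁+α₂L₂) = 1.90×10⁻³ / 5.597592×10⁻⁵ = 33.943 K
T = 17.6 + 33.943 = 51.543 °C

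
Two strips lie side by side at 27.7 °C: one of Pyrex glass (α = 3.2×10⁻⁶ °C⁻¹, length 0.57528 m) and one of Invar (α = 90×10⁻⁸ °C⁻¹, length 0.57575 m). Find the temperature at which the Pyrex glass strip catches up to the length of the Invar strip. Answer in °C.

T = 383.0 °C

L₁(1 + α₁ΔT) = L₂(1 + α₂ΔT) ⇒ ΔT = (L₂ − L₁)/(α₁L₁ − α₂L₂)
L₂ − L₁ = 0.57575 − 0.57528 = 4.70×10⁻⁴ m
α₁L₁ − α₂L₂ = 3.2×10⁻⁶×0.57528 − 90×10⁻⁸×0.57575 = 1.322721×10⁻⁶ m/K
ΔT = 4.70×10⁻⁴ / 1.322721×10⁻⁶ = 355.328 K
T = 27.7 + 355.328 = 383.028 °C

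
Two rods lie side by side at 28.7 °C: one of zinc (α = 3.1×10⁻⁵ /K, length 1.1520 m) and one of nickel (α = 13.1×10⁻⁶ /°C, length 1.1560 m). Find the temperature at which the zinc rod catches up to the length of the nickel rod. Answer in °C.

Equal length when α₁L₁ΔT − α₂L₂ΔT = L₂ − L₁ = 4.00×10⁻³ m
α₁L₁ = 3.5712×10⁻⁵, α₂L₂ = 1.51436×10⁻⁵ → Δ(αL) = 2.05684×10⁻⁵ m/K
ΔT = 4.00×10⁻³ / 2.05684×10⁻⁵ = 194.473 K, so T = 28.7 + 194.473 = 223.173 °C

T = 223.2 °C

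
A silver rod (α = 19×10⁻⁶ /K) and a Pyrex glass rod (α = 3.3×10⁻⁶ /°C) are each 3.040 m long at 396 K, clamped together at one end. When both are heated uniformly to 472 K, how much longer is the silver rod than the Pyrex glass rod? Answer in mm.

ΔT = 76 K
silver: ΔL = 19×10⁻⁶ × 3.040 m × 76 = 4.3898×10⁻³ m = 4.3898 mm
Pyrex glass: ΔL = 3.3×10⁻⁶ × 3.040 m × 76 = 7.6243×10⁻⁴ m = 0.76243 mm
difference = 4.3898 − 0.76243 = 3.62737 mm

3.63 mm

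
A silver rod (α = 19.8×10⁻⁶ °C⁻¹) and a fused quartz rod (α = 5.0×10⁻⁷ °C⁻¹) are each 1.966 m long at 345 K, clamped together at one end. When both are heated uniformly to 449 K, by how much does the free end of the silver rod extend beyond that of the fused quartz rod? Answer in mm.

ΔT = 104 K
silver: ΔL = 19.8×10⁻⁶ × 1.966 m × 104 = 4.0484×10⁻³ m = 4.0484 mm
fused quartz: ΔL = 5.0×10⁻⁷ × 1.966 m × 104 = 1.0223×10⁻⁴ m = 0.10223 mm
difference = 4.0484 − 0.10223 = 3.94617 mm

3.95 mm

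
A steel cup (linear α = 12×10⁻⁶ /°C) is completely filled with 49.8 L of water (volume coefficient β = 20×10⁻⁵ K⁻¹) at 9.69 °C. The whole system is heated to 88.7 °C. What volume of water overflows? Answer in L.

0.645 L

The cup also expands: β_container ≈ 3α = 3.6×10⁻⁵ /K
Net overflow = V₀(β_liq − 3α_cont)ΔT
β − 3α = 2.00×10⁻⁴ − 3.6×10⁻⁵ = 1.64×10⁻⁴ /K; ΔT = 79.01 K
ΔV = 49.8 × 1.64×10⁻⁴ × 79.01 = 0.645 L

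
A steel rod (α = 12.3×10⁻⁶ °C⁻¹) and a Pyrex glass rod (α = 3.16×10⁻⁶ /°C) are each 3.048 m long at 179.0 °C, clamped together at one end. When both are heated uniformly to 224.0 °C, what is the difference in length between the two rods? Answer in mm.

ΔT = 45.0 K
steel: ΔL = 12.3×10⁻⁶ × 3.048 m × 45.0 = 1.6871×10⁻³ m = 1.6871 mm
Pyrex glass: ΔL = 3.16×10⁻⁶ × 3.048 m × 45.0 = 4.3343×10⁻⁴ m = 0.43343 mm
difference = 1.6871 − 0.43343 = 1.25367 mm

1.25 mm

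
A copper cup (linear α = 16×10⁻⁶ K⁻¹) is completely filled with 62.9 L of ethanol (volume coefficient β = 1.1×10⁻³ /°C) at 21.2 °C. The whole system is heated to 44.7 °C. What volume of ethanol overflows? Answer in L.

1.56 L

The cup also expands: β_container ≈ 3α = 4.8×10⁻⁵ /K
Net overflow = V₀(β_liq − 3α_cont)ΔT
β − 3α = 1.10×10⁻³ − 4.8×10⁻⁵ = 1.052×10⁻³ /K; ΔT = 23.5 K
ΔV = 62.9 × 1.052×10⁻³ × 23.5 = 1.56 L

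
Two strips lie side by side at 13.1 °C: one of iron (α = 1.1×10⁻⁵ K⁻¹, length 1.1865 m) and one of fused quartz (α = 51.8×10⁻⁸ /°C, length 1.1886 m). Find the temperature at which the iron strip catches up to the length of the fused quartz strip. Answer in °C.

L₁(1 + α₁ΔT) = L₂(1 + α₂ΔT) ⇒ ΔT = (L₂ − L₁)/(α₁L₁ − α₂L₂)
L₂ − L₁ = 1.1886 − 1.1865 = 2.10×10⁻³ m
α₁L₁ − α₂L₂ = 1.1×10⁻⁵×1.1865 − 51.8×10⁻⁸×1.1886 = 1.24358052×10⁻⁵ m/K
ΔT = 2.10×10⁻³ / 1.24358052×10⁻⁵ = 168.867 K
T = 13.1 + 168.867 = 181.967 °C

T = 182.0 °C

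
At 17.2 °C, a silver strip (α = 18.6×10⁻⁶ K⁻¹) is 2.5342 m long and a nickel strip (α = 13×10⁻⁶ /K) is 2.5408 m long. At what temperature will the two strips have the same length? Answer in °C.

L₁(1 + α₁ΔT) = L₂(1 + α₂ΔT) ⇒ ΔT = (L₂ − L₁)/(α₁L₁ − α₂L₂)
L₂ − L₁ = 2.5408 − 2.5342 = 6.60×10⁻³ m
α₁L₁ − α₂L₂ = 18.6×10⁻⁶×2.5342 − 13×10⁻⁶×2.5408 = 1.410572×10⁻⁵ m/K
ΔT = 6.60×10⁻³ / 1.410572×10⁻⁵ = 467.895 K
T = 17.2 + 467.895 = 485.095 °C

T = 485.1 °C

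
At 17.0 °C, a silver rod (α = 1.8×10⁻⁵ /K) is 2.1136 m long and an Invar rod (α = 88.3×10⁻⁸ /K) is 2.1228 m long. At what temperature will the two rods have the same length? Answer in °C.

T = 271.4 °C

Equal length when α₁L₁ΔT − α₂L₂ΔT = L₂ − L₁ = 9.20×10⁻³ m
α₁L₁ = 3.80448×10⁻⁵, α₂L₂ = 1.8744324×10⁻⁶ → Δ(αL) = 3.61703676×10⁻⁵ m/K
ΔT = 9.20×10⁻³ / 3.61703676×10⁻⁵ = 254.352 K, so T = 17.0 + 254.352 = 271.352 °C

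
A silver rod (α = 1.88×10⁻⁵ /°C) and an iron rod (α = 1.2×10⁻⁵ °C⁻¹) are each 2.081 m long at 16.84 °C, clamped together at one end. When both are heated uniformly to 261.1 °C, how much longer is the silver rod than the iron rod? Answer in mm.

3.46 mm

ΔT = 244.26 K
silver: ΔL = 1.88×10⁻⁵ × 2.081 m × 244.26 = 9.5561×10⁻³ m = 9.5561 mm
iron: ΔL = 1.2×10⁻⁵ × 2.081 m × 244.26 = 6.0997×10⁻³ m = 6.0997 mm
difference = 9.5561 − 6.0997 = 3.4564 mm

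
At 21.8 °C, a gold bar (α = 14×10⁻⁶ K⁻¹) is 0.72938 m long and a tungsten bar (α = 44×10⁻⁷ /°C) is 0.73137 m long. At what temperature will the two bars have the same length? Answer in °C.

T = 306.4 °C

L₁(1 + α₁ΔT) = L₂(1 + α₂ΔT) ⇒ ΔT = (L₂ − L₁)/(α₁L₁ − α₂L₂)
L₂ − L₁ = 0.73137 − 0.72938 = 1.99×10⁻³ m
α₁L₁ − α₂L₂ = 14×10⁻⁶×0.72938 − 44×10⁻⁷×0.73137 = 6.993292×10⁻⁶ m/K
ΔT = 1.99×10⁻³ / 6.993292×10⁻⁶ = 284.558 K
T = 21.8 + 284.558 = 306.358 °C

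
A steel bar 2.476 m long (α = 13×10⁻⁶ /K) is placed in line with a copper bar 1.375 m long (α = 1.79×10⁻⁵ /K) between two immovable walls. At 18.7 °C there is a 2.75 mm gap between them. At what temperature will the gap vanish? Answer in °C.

α₁L₁ = 3.2188×10⁻⁵ m/K, α₂L₂ = 2.46125×10⁻⁵ m/K → total 5.68005×10⁻⁵ m/K
ΔT = g/(α₁L₁+α₂L₂) = 2.75×10⁻³ / 5.68005×10⁻⁵ = 48.415 K
T = 18.7 + 48.415 = 67.115 °C

T = 67.1 °C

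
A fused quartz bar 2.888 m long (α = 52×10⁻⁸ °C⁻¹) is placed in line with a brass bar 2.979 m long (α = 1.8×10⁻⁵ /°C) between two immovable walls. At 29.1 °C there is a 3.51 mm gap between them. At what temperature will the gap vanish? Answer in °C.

Gap closes when ΔL₁ + ΔL₂ = 3.51 mm = 3.51×10⁻³ m
(α₁L₁ + α₂L₂)ΔT = g
α₁L₁ + α₂L₂ = 52×10⁻⁸×2.888 + 1.8×10⁻⁵×2.979 = 5.512376×10⁻⁵ m/K
ΔT = 3.51×10⁻³ / 5.512376×10⁻⁵ = 63.675 K
T = 29.1 + 63.675 = 92.775 °C

T = 92.8 °C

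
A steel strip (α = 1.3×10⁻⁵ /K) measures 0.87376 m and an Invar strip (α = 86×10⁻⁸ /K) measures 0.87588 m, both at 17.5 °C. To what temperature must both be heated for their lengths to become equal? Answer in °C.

T = 217.4 °C

L₁(1 + α₁ΔT) = L₂(1 + α₂ΔT) ⇒ ΔT = (L₂ − L₁)/(α₁L₁ − α₂L₂)
L₂ − L₁ = 0.87588 − 0.87376 = 2.12×10⁻³ m
α₁L₁ − α₂L₂ = 1.3×10⁻⁵×0.87376 − 86×10⁻⁸×0.87588 = 1.06056232×10⁻⁵ m/K
ΔT = 2.12×10⁻³ / 1.06056232×10⁻⁵ = 199.894 K
T = 17.5 + 199.894 = 217.394 °C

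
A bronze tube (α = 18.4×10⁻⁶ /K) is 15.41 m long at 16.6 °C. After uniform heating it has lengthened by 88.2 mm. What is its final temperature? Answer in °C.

T = 328 °C

ΔL = αL₀ΔT ⇒ ΔT = ΔL / (αL₀)
ΔT = 88.2×10⁻³ m / (18.4×10⁻⁶ × 15.41 m) = 311.06 K
T = 16.6 + 311.06 = 327.66 °C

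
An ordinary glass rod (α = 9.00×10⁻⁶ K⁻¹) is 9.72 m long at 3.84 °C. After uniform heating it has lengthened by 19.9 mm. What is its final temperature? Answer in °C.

T = 231 °C

ΔL = αL₀ΔT ⇒ ΔT = ΔL / (αL₀)
ΔT = 19.9×10⁻³ m / (9.00×10⁻⁶ × 9.72 m) = 227.48 K
T = 3.84 + 227.48 = 231.32 °C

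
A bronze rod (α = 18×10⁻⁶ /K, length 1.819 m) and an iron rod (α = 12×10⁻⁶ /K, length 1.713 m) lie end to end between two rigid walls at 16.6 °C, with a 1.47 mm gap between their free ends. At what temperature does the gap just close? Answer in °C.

T = 44.2 °C

Gap closes when ΔL₁ + ΔL₂ = 1.47 mm = 1.47×10⁻³ m
(α₁L₁ + α₂L₂)ΔT = g
α₁L₁ + α₂L₂ = 18×10⁻⁶×1.819 + 12×10⁻⁶×1.713 = 5.3298×10⁻⁵ m/K
ΔT = 1.47×10⁻³ / 5.3298×10⁻⁵ = 27.581 K
T = 16.6 + 27.581 = 44.181 °C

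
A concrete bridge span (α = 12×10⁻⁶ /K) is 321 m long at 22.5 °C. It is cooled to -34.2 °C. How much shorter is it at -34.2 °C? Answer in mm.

|ΔT| = |-34.2 − 22.5| = 56.7 K
ΔL = αL₀ΔT = (12×10⁻⁶)(321)(56.7) = 2.18×10⁻¹ m

ΔL = 218 mm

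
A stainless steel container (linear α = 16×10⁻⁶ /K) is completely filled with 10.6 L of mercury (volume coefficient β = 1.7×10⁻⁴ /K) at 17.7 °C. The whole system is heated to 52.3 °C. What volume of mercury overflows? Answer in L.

0.0447 L

The container also expands: β_container ≈ 3α = 4.8×10⁻⁵ /K
Net overflow = V₀(β_liq − 3α_cont)ΔT
β − 3α = 1.70×10⁻⁴ − 4.8×10⁻⁵ = 1.22×10⁻⁴ /K; ΔT = 34.6 K
ΔV = 10.6 × 1.22×10⁻⁴ × 34.6 = 0.0447 L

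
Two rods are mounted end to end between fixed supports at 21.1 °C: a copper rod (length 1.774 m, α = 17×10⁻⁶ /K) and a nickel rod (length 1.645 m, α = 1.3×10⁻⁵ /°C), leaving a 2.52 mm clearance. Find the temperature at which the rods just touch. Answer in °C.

α₁L₁ = 3.0158×10⁻⁵ m/K, α₂L₂ = 2.1385×10⁻⁵ m/K → total 5.1543×10⁻⁵ m/K
ΔT = g/(α₁L₁+α₂L₂) = 2.52×10⁻³ / 5.1543×10⁻⁵ = 48.891 K
T = 21.1 + 48.891 = 69.991 °C

T = 70.0 °C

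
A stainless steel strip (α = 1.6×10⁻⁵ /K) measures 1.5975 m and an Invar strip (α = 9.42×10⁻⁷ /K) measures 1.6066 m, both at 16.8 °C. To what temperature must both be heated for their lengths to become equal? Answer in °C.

T = 395.2 °C

L₁(1 + α₁ΔT) = L₂(1 + α₂ΔT) ⇒ ΔT = (L₂ − L₁)/(α₁L₁ − α₂L₂)
L₂ − L₁ = 1.6066 − 1.5975 = 9.10×10⁻³ m
α₁L₁ − α₂L₂ = 1.6×10⁻⁵×1.5975 − 9.42×10⁻⁷×1.6066 = 2.40465828×10⁻⁵ m/K
ΔT = 9.10×10⁻³ / 2.40465828×10⁻⁵ = 378.432 K
T = 16.8 + 378.432 = 395.232 °C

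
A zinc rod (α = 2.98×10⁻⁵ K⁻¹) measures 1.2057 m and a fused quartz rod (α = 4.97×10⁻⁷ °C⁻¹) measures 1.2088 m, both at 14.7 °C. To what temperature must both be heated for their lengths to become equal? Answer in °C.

Equal length when α₁L₁ΔT − α₂L₂ΔT = L₂ − L₁ = 3.10×10⁻³ m
α₁L₁ = 3.592986×10⁻⁵, α₂L₂ = 6.007736×10⁻⁷ → Δ(αL) = 3.53290864×10⁻⁵ m/K
ΔT = 3.10×10⁻³ / 3.53290864×10⁻⁵ = 87.746 K, so T = 14.7 + 87.746 = 102.446 °C

T = 102.4 °C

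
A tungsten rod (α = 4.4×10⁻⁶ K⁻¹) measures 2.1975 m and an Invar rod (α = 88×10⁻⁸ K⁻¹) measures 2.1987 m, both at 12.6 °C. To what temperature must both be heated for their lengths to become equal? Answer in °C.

T = 167.8 °C

Equal length when α₁L₁ΔT − α₂L₂ΔT = L₂ − L₁ = 1.20×10⁻³ m
α₁L₁ = 9.669×10⁻⁶, α₂L₂ = 1.934856×10⁻⁶ → Δ(αL) = 7.734144×10⁻⁶ m/K
ΔT = 1.20×10⁻³ / 7.734144×10⁻⁶ = 155.156 K, so T = 12.6 + 155.156 = 167.756 °C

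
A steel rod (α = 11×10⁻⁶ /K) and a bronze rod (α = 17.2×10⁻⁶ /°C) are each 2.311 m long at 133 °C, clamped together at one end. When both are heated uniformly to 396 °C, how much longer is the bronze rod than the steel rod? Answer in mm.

3.77 mm

ΔT = 263 K
steel: ΔL = 11×10⁻⁶ × 2.311 m × 263 = 6.6857×10⁻³ m = 6.6857 mm
bronze: ΔL = 17.2×10⁻⁶ × 2.311 m × 263 = 1.0454×10⁻² m = 10.454 mm
difference = 10.454 − 6.6857 = 3.7683 mm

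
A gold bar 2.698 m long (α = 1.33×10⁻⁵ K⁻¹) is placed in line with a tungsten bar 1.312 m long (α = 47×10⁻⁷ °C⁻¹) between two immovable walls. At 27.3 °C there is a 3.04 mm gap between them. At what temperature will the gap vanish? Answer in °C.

α₁L₁ = 3.58834×10⁻⁵ m/K, α₂L₂ = 6.1664×10⁻⁶ m/K → total 4.20498×10⁻⁵ m/K
ΔT = g/(α₁L₁+α₂L₂) = 3.04×10⁻³ / 4.20498×10⁻⁵ = 72.295 K
T = 27.3 + 72.295 = 99.595 °C

T = 99.6 °C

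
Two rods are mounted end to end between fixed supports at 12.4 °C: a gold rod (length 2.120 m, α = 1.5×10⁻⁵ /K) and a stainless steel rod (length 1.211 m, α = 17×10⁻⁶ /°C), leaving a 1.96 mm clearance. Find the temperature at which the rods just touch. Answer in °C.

T = 49.8 °C

Gap closes when ΔL₁ + ΔL₂ = 1.96 mm = 1.96×10⁻³ m
(α₁L₁ + α₂L₂)ΔT = g
α₁L₁ + α₂L₂ = 1.5×10⁻⁵×2.120 + 17×10⁻⁶×1.211 = 5.2387×10⁻⁵ m/K
ΔT = 1.96×10⁻³ / 5.2387×10⁻⁵ = 37.414 K
T = 12.4 + 37.414 = 49.814 °C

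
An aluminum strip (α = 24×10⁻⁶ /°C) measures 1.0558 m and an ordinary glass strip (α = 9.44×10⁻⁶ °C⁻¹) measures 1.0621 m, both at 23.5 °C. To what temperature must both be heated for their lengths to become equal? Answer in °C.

T = 434.9 °C

L₁(1 + α₁ΔT) = L₂(1 + α₂ΔT) ⇒ ΔT = (L₂ − L₁)/(α₁L₁ − α₂L₂)
L₂ − L₁ = 1.0621 − 1.0558 = 6.30×10⁻³ m
α₁L₁ − α₂L₂ = 24×10⁻⁶×1.0558 − 9.44×10⁻⁶×1.0621 = 1.5312976×10⁻⁵ m/K
ΔT = 6.30×10⁻³ / 1.5312976×10⁻⁵ = 411.416 K
T = 23.5 + 411.416 = 434.916 °C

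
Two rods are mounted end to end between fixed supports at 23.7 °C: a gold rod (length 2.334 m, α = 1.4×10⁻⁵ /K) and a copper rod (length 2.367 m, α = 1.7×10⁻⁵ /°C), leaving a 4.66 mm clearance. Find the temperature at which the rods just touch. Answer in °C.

T = 87.6 °C

Gap closes when ΔL₁ + ΔL₂ = 4.66 mm = 4.66×10⁻³ m
(α₁L₁ + α₂L₂)ΔT = g
α₁L₁ + α₂L₂ = 1.4×10⁻⁵×2.334 + 1.7×10⁻⁵×2.367 = 7.2915×10⁻⁵ m/K
ΔT = 4.66×10⁻³ / 7.2915×10⁻⁵ = 63.910 K
T = 23.7 + 63.910 = 87.610 °C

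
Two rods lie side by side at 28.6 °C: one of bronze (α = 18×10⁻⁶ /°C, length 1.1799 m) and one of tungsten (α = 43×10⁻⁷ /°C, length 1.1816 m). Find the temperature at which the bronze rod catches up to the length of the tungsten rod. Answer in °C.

T = 133.8 °C

L₁(1 + α₁ΔT) = L₂(1 + α₂ΔT) ⇒ ΔT = (L₂ − L₁)/(α₁L₁ − α₂L₂)
L₂ − L₁ = 1.1816 − 1.1799 = 1.70×10⁻³ m
α₁L₁ − α₂L₂ = 18×10⁻⁶×1.1799 − 43×10⁻⁷×1.1816 = 1.615732×10⁻⁵ m/K
ΔT = 1.70×10⁻³ / 1.615732×10⁻⁵ = 105.215 K
T = 28.6 + 105.215 = 133.815 °C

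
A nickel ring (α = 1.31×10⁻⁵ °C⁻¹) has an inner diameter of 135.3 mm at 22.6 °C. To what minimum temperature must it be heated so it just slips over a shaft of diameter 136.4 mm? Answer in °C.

T = 643 °C

Required Δd = 136.4 − 135.3 = 1.1 mm
Δd = αd₀ΔT ⇒ ΔT = Δd/(αd₀) = 1.1 / (1.31×10⁻⁵ × 135.3) = 620.62 K
T_min = 22.6 + 620.62 = 643.22 °C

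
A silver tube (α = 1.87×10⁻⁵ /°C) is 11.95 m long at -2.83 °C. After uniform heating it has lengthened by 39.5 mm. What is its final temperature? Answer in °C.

T = 174 °C

ΔL = αL₀ΔT ⇒ ΔT = ΔL / (αL₀)
ΔT = 39.5×10⁻³ m / (1.87×10⁻⁵ × 11.95 m) = 176.76 K
T = -2.83 + 176.76 = 173.93 °C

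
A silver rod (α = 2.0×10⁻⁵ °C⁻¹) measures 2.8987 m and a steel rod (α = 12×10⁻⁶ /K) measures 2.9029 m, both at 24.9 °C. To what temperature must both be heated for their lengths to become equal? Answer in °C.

L₁(1 + α₁ΔT) = L₂(1 + α₂ΔT) ⇒ ΔT = (L₂ − L₁)/(α₁L₁ − α₂L₂)
L₂ − L₁ = 2.9029 − 2.8987 = 4.20×10⁻³ m
α₁L₁ − α₂L₂ = 2.0×10⁻⁵×2.8987 − 12×10⁻⁶×2.9029 = 2.31392×10⁻⁵ m/K
ΔT = 4.20×10⁻³ / 2.31392×10⁻⁵ = 181.510 K
T = 24.9 + 181.510 = 206.410 °C

T = 206.4 °C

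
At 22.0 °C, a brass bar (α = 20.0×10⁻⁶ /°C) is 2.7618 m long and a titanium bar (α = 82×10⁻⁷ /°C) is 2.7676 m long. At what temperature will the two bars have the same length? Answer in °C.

L₁(1 + α₁ΔT) = L₂(1 + α₂ΔT) ⇒ ΔT = (L₂ − L₁)/(α₁L₁ − α₂L₂)
L₂ − L₁ = 2.7676 − 2.7618 = 5.80×10⁻³ m
α₁L₁ − α₂L₂ = 20.0×10⁻⁶×2.7618 − 82×10⁻⁷×2.7676 = 3.254168×10⁻⁵ m/K
ΔT = 5.80×10⁻³ / 3.254168×10⁻⁵ = 178.233 K
T = 22.0 + 178.233 = 200.233 °C

T = 200.2 °C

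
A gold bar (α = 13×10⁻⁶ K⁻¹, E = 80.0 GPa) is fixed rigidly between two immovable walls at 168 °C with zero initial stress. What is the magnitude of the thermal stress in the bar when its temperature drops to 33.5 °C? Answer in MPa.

Fully constrained: the free strain ε = αΔT is blocked, so σ = Eε = EαΔT.
|ΔT| = 134.5 K
σ = 80.0×10⁹ × 13×10⁻⁶ × 134.5 = 1.40×10⁸ Pa

σ = 140 MPa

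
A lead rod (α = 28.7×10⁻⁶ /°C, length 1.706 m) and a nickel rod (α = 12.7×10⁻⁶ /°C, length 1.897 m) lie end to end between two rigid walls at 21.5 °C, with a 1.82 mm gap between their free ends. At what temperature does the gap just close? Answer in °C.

α₁L₁ = 4.89622×10⁻⁵ m/K, α₂L₂ = 2.40919×10⁻⁵ m/K → total 7.30541×10⁻⁵ m/K
ΔT = g/(α₁L₁+α₂L₂) = 1.82×10⁻³ / 7.30541×10⁻⁵ = 24.913 K
T = 21.5 + 24.913 = 46.413 °C

T = 46.4 °C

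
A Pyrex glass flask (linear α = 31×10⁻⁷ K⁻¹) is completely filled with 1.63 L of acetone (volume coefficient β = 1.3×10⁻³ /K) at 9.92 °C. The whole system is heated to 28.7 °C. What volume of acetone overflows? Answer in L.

The flask also expands: β_container ≈ 3α = 9.3×10⁻⁶ /K
Net overflow = V₀(β_liq − 3α_cont)ΔT
β − 3α = 1.30×10⁻³ − 9.3×10⁻⁶ = 1.2907×10⁻³ /K; ΔT = 18.78 K
ΔV = 1.63 × 1.2907×10⁻³ × 18.78 = 0.0395 L

0.0395 L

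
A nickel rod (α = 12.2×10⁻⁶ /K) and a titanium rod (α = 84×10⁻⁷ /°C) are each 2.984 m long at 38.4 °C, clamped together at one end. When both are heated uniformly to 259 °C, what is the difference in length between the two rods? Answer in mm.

2.50 mm

ΔT = 220.6 K
nickel: ΔL = 12.2×10⁻⁶ × 2.984 m × 220.6 = 8.0309×10⁻³ m = 8.0309 mm
titanium: ΔL = 84×10⁻⁷ × 2.984 m × 220.6 = 5.5295×10⁻³ m = 5.5295 mm
difference = 8.0309 − 5.5295 = 2.5014 mm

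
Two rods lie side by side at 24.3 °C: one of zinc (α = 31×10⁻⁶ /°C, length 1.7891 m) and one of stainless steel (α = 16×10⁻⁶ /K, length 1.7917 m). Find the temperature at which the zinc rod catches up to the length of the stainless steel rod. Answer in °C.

T = 121.3 °C

Equal length when α₁L₁ΔT − α₂L₂ΔT = L₂ − L₁ = 2.60×10⁻³ m
α₁L₁ = 5.54621×10⁻⁵, α₂L₂ = 2.86672×10⁻⁵ → Δ(αL) = 2.67949×10⁻⁵ m/K
ΔT = 2.60×10⁻³ / 2.67949×10⁻⁵ = 97.033 K, so T = 24.3 + 97.033 = 121.333 °C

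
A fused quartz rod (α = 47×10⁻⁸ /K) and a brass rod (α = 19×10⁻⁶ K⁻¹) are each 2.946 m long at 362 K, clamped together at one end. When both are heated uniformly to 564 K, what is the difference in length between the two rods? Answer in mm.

ΔT = 202 K
fused quartz: ΔL = 47×10⁻⁸ × 2.946 m × 202 = 2.7969×10⁻⁴ m = 0.27969 mm
brass: ΔL = 19×10⁻⁶ × 2.946 m × 202 = 1.1307×10⁻² m = 11.307 mm
difference = 11.307 − 0.27969 = 11.02731 mm

11.0 mm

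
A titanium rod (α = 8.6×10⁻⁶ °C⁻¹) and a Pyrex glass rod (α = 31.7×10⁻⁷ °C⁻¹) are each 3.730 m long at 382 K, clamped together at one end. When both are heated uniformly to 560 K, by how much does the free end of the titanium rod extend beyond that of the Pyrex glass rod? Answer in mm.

3.61 mm

ΔT = 178 K
titanium: ΔL = 8.6×10⁻⁶ × 3.730 m × 178 = 5.7099×10⁻³ m = 5.7099 mm
Pyrex glass: ΔL = 31.7×10⁻⁷ × 3.730 m × 178 = 2.1047×10⁻³ m = 2.1047 mm
difference = 5.7099 − 2.1047 = 3.6052 mm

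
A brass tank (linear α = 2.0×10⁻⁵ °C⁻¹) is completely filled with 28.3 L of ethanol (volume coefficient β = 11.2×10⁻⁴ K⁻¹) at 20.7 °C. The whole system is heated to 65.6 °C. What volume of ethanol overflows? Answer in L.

1.35 L

The tank also expands: β_container ≈ 3α = 6.0×10⁻⁵ /K
Net overflow = V₀(β_liq − 3α_cont)ΔT
β − 3α = 1.12×10⁻³ − 6.0×10⁻⁵ = 1.06×10⁻³ /K; ΔT = 44.9 K
ΔV = 28.3 × 1.06×10⁻³ × 44.9 = 1.35 L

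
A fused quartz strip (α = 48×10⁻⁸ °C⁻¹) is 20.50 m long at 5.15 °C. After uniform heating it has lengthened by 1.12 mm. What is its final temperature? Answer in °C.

T = 119 °C

ΔL = αL₀ΔT ⇒ ΔT = ΔL / (αL₀)
ΔT = 1.12×10⁻³ m / (48×10⁻⁸ × 20.50 m) = 113.82 K
T = 5.15 + 113.82 = 118.97 °C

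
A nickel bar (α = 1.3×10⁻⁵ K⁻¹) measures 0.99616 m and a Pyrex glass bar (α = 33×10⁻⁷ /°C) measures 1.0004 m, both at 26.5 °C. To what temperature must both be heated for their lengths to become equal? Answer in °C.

T = 465.9 °C

Equal length when α₁L₁ΔT − α₂L₂ΔT = L₂ − L₁ = 4.24×10⁻³ m
α₁L₁ = 1.295008×10⁻⁵, α₂L₂ = 3.30132×10⁻⁶ → Δ(αL) = 9.64876×10⁻⁶ m/K
ΔT = 4.24×10⁻³ / 9.64876×10⁻⁶ = 439.435 K, so T = 26.5 + 439.435 = 465.935 °C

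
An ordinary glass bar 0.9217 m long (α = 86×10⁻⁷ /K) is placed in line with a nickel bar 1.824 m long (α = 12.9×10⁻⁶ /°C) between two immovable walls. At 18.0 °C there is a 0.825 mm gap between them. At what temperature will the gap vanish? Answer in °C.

T = 44.2 °C

α₁L₁ = 7.92662×10⁻⁶ m/K, α₂L₂ = 2.35296×10⁻⁵ m/K → total 3.145622×10⁻⁵ m/K
ΔT = g/(α₁L₁+α₂L₂) = 8.25×10⁻⁴ / 3.145622×10⁻⁵ = 26.227 K
T = 18.0 + 26.227 = 44.227 °C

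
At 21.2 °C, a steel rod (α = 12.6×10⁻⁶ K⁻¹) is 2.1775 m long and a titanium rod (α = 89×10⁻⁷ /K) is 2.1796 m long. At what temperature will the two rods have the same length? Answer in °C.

T = 282.5 °C

Equal length when α₁L₁ΔT − α₂L₂ΔT = L₂ − L₁ = 2.10×10⁻³ m
α₁L₁ = 2.74365×10⁻⁵, α₂L₂ = 1.939844×10⁻⁵ → Δ(αL) = 8.03806×10⁻⁶ m/K
ΔT = 2.10×10⁻³ / 8.03806×10⁻⁶ = 261.257 K, so T = 21.2 + 261.257 = 282.457 °C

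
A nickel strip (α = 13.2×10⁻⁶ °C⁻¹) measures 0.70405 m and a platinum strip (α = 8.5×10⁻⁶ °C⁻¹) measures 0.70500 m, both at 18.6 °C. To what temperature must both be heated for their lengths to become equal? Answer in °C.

L₁(1 + α₁ΔT) = L₂(1 + α₂ΔT) ⇒ ΔT = (L₂ − L₁)/(α₁L₁ − α₂L₂)
L₂ − L₁ = 0.70500 − 0.70405 = 9.50×10⁻⁴ m
α₁L₁ − α₂L₂ = 13.2×10⁻⁶×0.70405 − 8.5×10⁻⁶×0.70500 = 3.30096×10⁻⁶ m/K
ΔT = 9.50×10⁻⁴ / 3.30096×10⁻⁶ = 287.795 K
T = 18.6 + 287.795 = 306.395 °C

T = 306.4 °C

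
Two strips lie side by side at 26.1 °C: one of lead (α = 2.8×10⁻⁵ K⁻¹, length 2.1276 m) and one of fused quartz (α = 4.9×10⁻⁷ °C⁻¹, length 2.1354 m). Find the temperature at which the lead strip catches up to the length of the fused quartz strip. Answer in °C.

T = 159.4 °C

L₁(1 + α₁ΔT) = L₂(1 + α₂ΔT) ⇒ ΔT = (L₂ − L₁)/(α₁L₁ − α₂L₂)
L₂ − L₁ = 2.1354 − 2.1276 = 7.80×10⁻³ m
α₁L₁ − α₂L₂ = 2.8×10⁻⁵×2.1276 − 4.9×10⁻⁷×2.1354 = 5.8526454×10⁻⁵ m/K
ΔT = 7.80×10⁻³ / 5.8526454×10⁻⁵ = 133.273 K
T = 26.1 + 133.273 = 159.373 °C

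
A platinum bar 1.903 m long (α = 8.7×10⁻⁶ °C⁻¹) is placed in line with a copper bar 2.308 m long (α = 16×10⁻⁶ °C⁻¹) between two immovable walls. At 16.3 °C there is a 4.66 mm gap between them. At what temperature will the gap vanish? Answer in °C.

T = 103 °C

α₁L₁ = 1.65561×10⁻⁵ m/K, α₂L₂ = 3.6928×10⁻⁵ m/K → total 5.34841×10⁻⁵ m/K
ΔT = g/(α₁L₁+α₂L₂) = 4.66×10⁻³ / 5.34841×10⁻⁵ = 87.13 K
T = 16.3 + 87.13 = 103.43 °C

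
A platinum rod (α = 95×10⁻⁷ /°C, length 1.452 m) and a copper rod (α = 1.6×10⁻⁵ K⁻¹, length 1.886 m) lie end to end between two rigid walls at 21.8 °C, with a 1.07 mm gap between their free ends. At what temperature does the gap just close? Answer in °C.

Gap closes when ΔL₁ + ΔL₂ = 1.07 mm = 1.07×10⁻³ m
(α₁L₁ + α₂L₂)ΔT = g
α₁L₁ + α₂L₂ = 95×10⁻⁷×1.452 + 1.6×10⁻⁵×1.886 = 4.397×10⁻⁵ m/K
ΔT = 1.07×10⁻³ / 4.397×10⁻⁵ = 24.335 K
T = 21.8 + 24.335 = 46.135 °C

T = 46.1 °C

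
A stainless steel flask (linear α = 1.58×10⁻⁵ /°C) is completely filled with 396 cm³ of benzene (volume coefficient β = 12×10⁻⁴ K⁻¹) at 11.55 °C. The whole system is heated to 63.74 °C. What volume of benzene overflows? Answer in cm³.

The flask also expands: β_container ≈ 3α = 4.74×10⁻⁵ /K
Net overflow = V₀(β_liq − 3α_cont)ΔT
β − 3α = 1.20×10⁻³ − 4.74×10⁻⁵ = 1.1526×10⁻³ /K; ΔT = 52.19 K
ΔV = 396 × 1.1526×10⁻³ × 52.19 = 23.8 cm³

23.8 cm³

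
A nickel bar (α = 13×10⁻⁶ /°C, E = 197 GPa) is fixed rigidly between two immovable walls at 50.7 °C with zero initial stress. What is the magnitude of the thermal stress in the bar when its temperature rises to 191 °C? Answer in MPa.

σ = 359 MPa

Fully constrained: the free strain ε = αΔT is blocked, so σ = Eε = EαΔT.
|ΔT| = 140.3 K
σ = 197×10⁹ × 13×10⁻⁶ × 140.3 = 3.59×10⁸ Pa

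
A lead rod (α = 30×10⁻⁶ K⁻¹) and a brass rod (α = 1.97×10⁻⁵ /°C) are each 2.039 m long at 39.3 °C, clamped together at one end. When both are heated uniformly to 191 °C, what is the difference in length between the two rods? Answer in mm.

3.19 mm

ΔT = 151.7 K
lead: ΔL = 30×10⁻⁶ × 2.039 m × 151.7 = 9.2795×10⁻³ m = 9.2795 mm
brass: ΔL = 1.97×10⁻⁵ × 2.039 m × 151.7 = 6.0935×10⁻³ m = 6.0935 mm
difference = 9.2795 − 6.0935 = 3.1860 mm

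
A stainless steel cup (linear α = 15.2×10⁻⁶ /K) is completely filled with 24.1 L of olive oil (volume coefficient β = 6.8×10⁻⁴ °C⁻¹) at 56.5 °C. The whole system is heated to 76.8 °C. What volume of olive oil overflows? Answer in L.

The cup also expands: β_container ≈ 3α = 4.56×10⁻⁵ /K
Net overflow = V₀(β_liq − 3α_cont)ΔT
β − 3α = 6.80×10⁻⁴ − 4.56×10⁻⁵ = 6.344×10⁻⁴ /K; ΔT = 20.3 K
ΔV = 24.1 × 6.344×10⁻⁴ × 20.3 = 0.310 L

0.310 L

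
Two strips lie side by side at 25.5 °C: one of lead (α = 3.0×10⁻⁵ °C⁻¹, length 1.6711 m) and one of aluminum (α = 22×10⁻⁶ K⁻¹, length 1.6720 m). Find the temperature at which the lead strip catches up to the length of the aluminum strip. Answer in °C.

L₁(1 + α₁ΔT) = L₂(1 + α₂ΔT) ⇒ ΔT = (L₂ − L₁)/(α₁L₁ − α₂L₂)
L₂ − L₁ = 1.6720 − 1.6711 = 9.00×10⁻⁴ m
α₁L₁ − α₂L₂ = 3.0×10⁻⁵×1.6711 − 22×10⁻⁶×1.6720 = 1.3349×10⁻⁵ m/K
ΔT = 9.00×10⁻⁴ / 1.3349×10⁻⁵ = 67.4208 K
T = 25.5 + 67.4208 = 92.9208 °C

T = 92.92 °C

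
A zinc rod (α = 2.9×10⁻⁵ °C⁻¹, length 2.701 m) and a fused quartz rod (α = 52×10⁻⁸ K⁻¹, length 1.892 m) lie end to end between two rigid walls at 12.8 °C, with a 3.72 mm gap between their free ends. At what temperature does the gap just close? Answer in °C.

Gap closes when ΔL₁ + ΔL₂ = 3.72 mm = 3.72×10⁻³ m
(α₁L₁ + α₂L₂)ΔT = g
α₁L₁ + α₂L₂ = 2.9×10⁻⁵×2.701 + 52×10⁻⁸×1.892 = 7.931284×10⁻⁵ m/K
ΔT = 3.72×10⁻³ / 7.931284×10⁻⁵ = 46.903 K
T = 12.8 + 46.903 = 59.703 °C

T = 59.7 °C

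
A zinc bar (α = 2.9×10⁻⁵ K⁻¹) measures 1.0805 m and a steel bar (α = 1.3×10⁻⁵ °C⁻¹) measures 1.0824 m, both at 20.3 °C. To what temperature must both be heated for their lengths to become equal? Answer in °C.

T = 130.4 °C

Equal length when α₁L₁ΔT − α₂L₂ΔT = L₂ − L₁ = 1.90×10⁻³ m
α₁L₁ = 3.13345×10⁻⁵, α₂L₂ = 1.40712×10⁻⁵ → Δ(αL) = 1.72633×10⁻⁵ m/K
ΔT = 1.90×10⁻³ / 1.72633×10⁻⁵ = 110.060 K, so T = 20.3 + 110.060 = 130.360 °C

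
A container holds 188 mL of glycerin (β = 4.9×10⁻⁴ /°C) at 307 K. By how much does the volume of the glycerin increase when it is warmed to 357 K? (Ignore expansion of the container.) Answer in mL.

|ΔT| = |357 − 307| = 50 K
ΔV = βV₀ΔT = (4.9×10⁻⁴)(188)(50) = 4.61 mL

ΔV = 4.61 mL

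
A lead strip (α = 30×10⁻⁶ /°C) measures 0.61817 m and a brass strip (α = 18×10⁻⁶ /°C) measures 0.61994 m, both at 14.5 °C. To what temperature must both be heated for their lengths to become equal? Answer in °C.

T = 254.1 °C

L₁(1 + α₁ΔT) = L₂(1 + α₂ΔT) ⇒ ΔT = (L₂ − L₁)/(α₁L₁ − α₂L₂)
L₂ − L₁ = 0.61994 − 0.61817 = 1.77×10⁻³ m
α₁L₁ − α₂L₂ = 30×10⁻⁶×0.61817 − 18×10⁻⁶×0.61994 = 7.38618×10⁻⁶ m/K
ΔT = 1.77×10⁻³ / 7.38618×10⁻⁶ = 239.637 K
T = 14.5 + 239.637 = 254.137 °C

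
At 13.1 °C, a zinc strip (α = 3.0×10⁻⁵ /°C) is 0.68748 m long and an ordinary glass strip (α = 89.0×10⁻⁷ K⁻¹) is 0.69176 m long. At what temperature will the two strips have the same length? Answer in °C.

L₁(1 + α₁ΔT) = L₂(1 + α₂ΔT) ⇒ ΔT = (L₂ − L₁)/(α₁L₁ − α₂L₂)
L₂ − L₁ = 0.69176 − 0.68748 = 4.28×10⁻³ m
α₁L₁ − α₂L₂ = 3.0×10⁻⁵×0.68748 − 89.0×10⁻⁷×0.69176 = 1.4467736×10⁻⁵ m/K
ΔT = 4.28×10⁻³ / 1.4467736×10⁻⁵ = 295.831 K
T = 13.1 + 295.831 = 308.931 °C

T = 308.9 °C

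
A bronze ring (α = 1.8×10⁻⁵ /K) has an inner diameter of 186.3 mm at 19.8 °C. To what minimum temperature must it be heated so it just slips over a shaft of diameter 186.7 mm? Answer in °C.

Required Δd = 186.7 − 186.3 = 0.4 mm
Δd = αd₀ΔT ⇒ ΔT = Δd/(αd₀) = 0.4 / (1.8×10⁻⁵ × 186.3) = 119.28 K
T_min = 19.8 + 119.28 = 139.08 °C

T = 139 °C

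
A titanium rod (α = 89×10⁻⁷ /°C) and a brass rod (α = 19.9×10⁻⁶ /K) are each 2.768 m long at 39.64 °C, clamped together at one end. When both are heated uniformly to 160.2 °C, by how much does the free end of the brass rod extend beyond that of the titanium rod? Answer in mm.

3.67 mm

ΔT = 120.56 K
titanium: ΔL = 89×10⁻⁷ × 2.768 m × 120.56 = 2.9700×10⁻³ m = 2.9700 mm
brass: ΔL = 19.9×10⁻⁶ × 2.768 m × 120.56 = 6.6408×10⁻³ m = 6.6408 mm
difference = 6.6408 − 2.9700 = 3.6708 mm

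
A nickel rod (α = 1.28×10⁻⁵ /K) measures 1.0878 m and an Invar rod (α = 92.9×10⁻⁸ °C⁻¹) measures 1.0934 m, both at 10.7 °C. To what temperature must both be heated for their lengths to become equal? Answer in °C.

T = 444.5 °C

Equal length when α₁L₁ΔT − α₂L₂ΔT = L₂ − L₁ = 5.60×10⁻³ m
α₁L₁ = 1.392384×10⁻⁵, α₂L₂ = 1.0157686×10⁻⁶ → Δ(αL) = 1.29080714×10⁻⁵ m/K
ΔT = 5.60×10⁻³ / 1.29080714×10⁻⁵ = 433.837 K, so T = 10.7 + 433.837 = 444.537 °C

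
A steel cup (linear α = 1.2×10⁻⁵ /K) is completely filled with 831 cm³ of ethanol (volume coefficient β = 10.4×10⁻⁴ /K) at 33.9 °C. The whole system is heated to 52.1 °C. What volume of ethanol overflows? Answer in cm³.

The cup also expands: β_container ≈ 3α = 3.6×10⁻⁵ /K
Net overflow = V₀(β_liq − 3α_cont)ΔT
β − 3α = 1.04×10⁻³ − 3.6×10⁻⁵ = 1.004×10⁻³ /K; ΔT = 18.2 K
ΔV = 831 × 1.004×10⁻³ × 18.2 = 15.2 cm³

15.2 cm³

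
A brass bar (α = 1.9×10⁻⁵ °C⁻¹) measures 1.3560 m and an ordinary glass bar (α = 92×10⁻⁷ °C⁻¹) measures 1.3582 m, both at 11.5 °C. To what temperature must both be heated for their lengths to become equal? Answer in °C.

Equal length when α₁L₁ΔT − α₂L₂ΔT = L₂ − L₁ = 2.20×10⁻³ m
α₁L₁ = 2.5764×10⁻⁵, α₂L₂ = 1.249544×10⁻⁵ → Δ(αL) = 1.326856×10⁻⁵ m/K
ΔT = 2.20×10⁻³ / 1.326856×10⁻⁵ = 165.805 K, so T = 11.5 + 165.805 = 177.305 °C

T = 177.3 °C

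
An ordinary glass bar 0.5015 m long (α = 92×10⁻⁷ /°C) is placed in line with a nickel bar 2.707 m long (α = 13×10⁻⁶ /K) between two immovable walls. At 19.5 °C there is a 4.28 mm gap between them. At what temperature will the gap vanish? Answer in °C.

T = 127 °C

Gap closes when ΔL₁ + ΔL₂ = 4.28 mm = 4.28×10⁻³ m
(α₁L₁ + α₂L₂)ΔT = g
α₁L₁ + α₂L₂ = 92×10⁻⁷×0.5015 + 13×10⁻⁶×2.707 = 3.98048×10⁻⁵ m/K
ΔT = 4.28×10⁻³ / 3.98048×10⁻⁵ = 107.52 K
T = 19.5 + 107.52 = 127.02 °C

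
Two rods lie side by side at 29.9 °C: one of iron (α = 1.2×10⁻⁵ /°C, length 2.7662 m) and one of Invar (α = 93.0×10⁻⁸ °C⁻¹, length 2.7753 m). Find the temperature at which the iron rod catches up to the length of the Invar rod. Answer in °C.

T = 327.2 °C

Equal length when α₁L₁ΔT − α₂L₂ΔT = L₂ − L₁ = 9.10×10⁻³ m
α₁L₁ = 3.31944×10⁻⁵, α₂L₂ = 2.581029×10⁻⁶ → Δ(αL) = 3.0613371×10⁻⁵ m/K
ΔT = 9.10×10⁻³ / 3.0613371×10⁻⁵ = 297.256 K, so T = 29.9 + 297.256 = 327.156 °C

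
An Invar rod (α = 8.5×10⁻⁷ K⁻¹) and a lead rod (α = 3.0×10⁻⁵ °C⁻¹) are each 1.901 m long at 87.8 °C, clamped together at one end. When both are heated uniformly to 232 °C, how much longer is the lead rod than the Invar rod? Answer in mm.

7.99 mm

ΔT = 144.2 K
Invar: ΔL = 8.5×10⁻⁷ × 1.901 m × 144.2 = 2.3301×10⁻⁴ m = 0.23301 mm
lead: ΔL = 3.0×10⁻⁵ × 1.901 m × 144.2 = 8.2237×10⁻³ m = 8.2237 mm
difference = 8.2237 − 0.23301 = 7.99069 mm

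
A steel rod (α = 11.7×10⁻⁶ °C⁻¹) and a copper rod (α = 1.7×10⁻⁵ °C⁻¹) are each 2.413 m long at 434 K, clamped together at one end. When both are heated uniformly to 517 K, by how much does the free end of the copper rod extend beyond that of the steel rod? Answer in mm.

ΔT = 83 K
steel: ΔL = 11.7×10⁻⁶ × 2.413 m × 83 = 2.3433×10⁻³ m = 2.3433 mm
copper: ΔL = 1.7×10⁻⁵ × 2.413 m × 83 = 3.4047×10⁻³ m = 3.4047 mm
difference = 3.4047 − 2.3433 = 1.0614 mm

1.06 mm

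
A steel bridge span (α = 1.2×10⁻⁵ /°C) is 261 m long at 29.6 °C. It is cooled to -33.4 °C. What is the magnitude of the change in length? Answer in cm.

|ΔT| = |-33.4 − 29.6| = 63.0 K
ΔL = αL₀ΔT = (1.2×10⁻⁵)(261)(63.0) = 1.97×10⁻¹ m

ΔL = 19.7 cm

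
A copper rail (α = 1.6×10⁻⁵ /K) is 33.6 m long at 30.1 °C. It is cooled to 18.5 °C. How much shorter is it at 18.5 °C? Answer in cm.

|ΔT| = |18.5 − 30.1| = 11.6 K
ΔL = αL₀ΔT = (1.6×10⁻⁵)(33.6)(11.6) = 6.24×10⁻³ m

ΔL = 0.624 cm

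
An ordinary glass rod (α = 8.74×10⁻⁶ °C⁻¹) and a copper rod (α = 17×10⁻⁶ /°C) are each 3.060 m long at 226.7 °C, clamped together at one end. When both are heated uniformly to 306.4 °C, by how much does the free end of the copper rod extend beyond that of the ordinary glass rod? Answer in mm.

2.01 mm

ΔT = 79.7 K
ordinary glass: ΔL = 8.74×10⁻⁶ × 3.060 m × 79.7 = 2.1315×10⁻³ m = 2.1315 mm
copper: ΔL = 17×10⁻⁶ × 3.060 m × 79.7 = 4.1460×10⁻³ m = 4.1460 mm
difference = 4.1460 − 2.1315 = 2.0145 mm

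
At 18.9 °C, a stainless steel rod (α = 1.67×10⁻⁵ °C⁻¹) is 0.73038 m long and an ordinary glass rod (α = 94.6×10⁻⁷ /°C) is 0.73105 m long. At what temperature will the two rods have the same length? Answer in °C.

T = 145.8 °C

L₁(1 + α₁ΔT) = L₂(1 + α₂ΔT) ⇒ ΔT = (L₂ − L₁)/(α₁L₁ − α₂L₂)
L₂ − L₁ = 0.73105 − 0.73038 = 6.70×10⁻⁴ m
α₁L₁ − α₂L₂ = 1.67×10⁻⁵×0.73038 − 94.6×10⁻⁷×0.73105 = 5.281613×10⁻⁶ m/K
ΔT = 6.70×10⁻⁴ / 5.281613×10⁻⁶ = 126.855 K
T = 18.9 + 126.855 = 145.755 °C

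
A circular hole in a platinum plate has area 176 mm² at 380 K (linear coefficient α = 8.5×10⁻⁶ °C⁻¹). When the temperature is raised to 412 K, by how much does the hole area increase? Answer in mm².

ΔA = 0.0957 mm²

Area coefficient ≈ 2α; |ΔT| = 32 K
ΔA = 2αA₀ΔT = 2(8.5×10⁻⁶)(176)(32) = 0.0957 mm²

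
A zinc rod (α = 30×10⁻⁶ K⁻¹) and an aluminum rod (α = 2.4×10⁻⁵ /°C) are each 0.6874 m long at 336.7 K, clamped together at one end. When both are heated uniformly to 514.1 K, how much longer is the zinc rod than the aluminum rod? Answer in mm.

ΔT = 177.4 K
zinc: ΔL = 30×10⁻⁶ × 0.6874 m × 177.4 = 3.6583×10⁻³ m = 3.6583 mm
aluminum: ΔL = 2.4×10⁻⁵ × 0.6874 m × 177.4 = 2.9267×10⁻³ m = 2.9267 mm
difference = 3.6583 − 2.9267 = 0.7316 mm

0.732 mm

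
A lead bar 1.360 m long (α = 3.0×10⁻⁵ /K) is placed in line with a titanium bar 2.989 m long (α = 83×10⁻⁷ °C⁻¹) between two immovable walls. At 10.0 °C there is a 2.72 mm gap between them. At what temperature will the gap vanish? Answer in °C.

T = 51.5 °C

Gap closes when ΔL₁ + ΔL₂ = 2.72 mm = 2.72×10⁻³ m
(α₁L₁ + α₂L₂)ΔT = g
α₁L₁ + α₂L₂ = 3.0×10⁻⁵×1.360 + 83×10⁻⁷×2.989 = 6.56087×10⁻⁵ m/K
ΔT = 2.72×10⁻³ / 6.56087×10⁻⁵ = 41.458 K
T = 10.0 + 41.458 = 51.458 °C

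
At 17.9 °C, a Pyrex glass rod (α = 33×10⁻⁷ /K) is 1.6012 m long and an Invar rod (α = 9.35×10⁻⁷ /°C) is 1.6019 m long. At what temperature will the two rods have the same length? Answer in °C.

T = 202.8 °C

Equal length when α₁L₁ΔT − α₂L₂ΔT = L₂ − L₁ = 7.00×10⁻⁴ m
α₁L₁ = 5.28396×10⁻⁶, α₂L₂ = 1.4977765×10⁻⁶ → Δ(αL) = 3.7861835×10⁻⁶ m/K
ΔT = 7.00×10⁻⁴ / 3.7861835×10⁻⁶ = 184.883 K, so T = 17.9 + 184.883 = 202.783 °C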